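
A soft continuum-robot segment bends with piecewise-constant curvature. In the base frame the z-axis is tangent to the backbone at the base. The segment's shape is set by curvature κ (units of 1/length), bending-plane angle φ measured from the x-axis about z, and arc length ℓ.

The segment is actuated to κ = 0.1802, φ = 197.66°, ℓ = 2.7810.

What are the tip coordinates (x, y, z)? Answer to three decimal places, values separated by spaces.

-0.650 -0.207 2.666

θ = κ·ℓ = 0.1802 × 2.7810 = 0.50114 rad
ρ = (1 − cos θ)/κ = (1 − 0.87704)/0.1802 = 0.68237
z = sin θ / κ = 0.48042/0.1802 = 2.66605
x = ρ cos φ = 0.68237 × cos(197.66°) = -0.65021
y = ρ sin φ = 0.68237 × sin(197.66°) = -0.20701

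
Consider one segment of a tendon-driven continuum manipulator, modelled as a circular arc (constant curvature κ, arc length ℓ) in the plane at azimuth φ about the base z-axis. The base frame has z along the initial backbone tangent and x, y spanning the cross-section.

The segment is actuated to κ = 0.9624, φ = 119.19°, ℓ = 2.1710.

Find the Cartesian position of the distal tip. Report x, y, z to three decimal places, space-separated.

θ = κ·ℓ = 0.9624 × 2.1710 = 2.08937 rad
ρ = (1 − cos θ)/κ = (1 − -0.49564)/0.9624 = 1.55408
z = sin θ / κ = 0.86853/0.9624 = 0.90246
x = ρ cos φ = 1.55408 × cos(119.19°) = -0.75793
y = ρ sin φ = 1.55408 × sin(119.19°) = 1.35672

-0.758 1.357 0.902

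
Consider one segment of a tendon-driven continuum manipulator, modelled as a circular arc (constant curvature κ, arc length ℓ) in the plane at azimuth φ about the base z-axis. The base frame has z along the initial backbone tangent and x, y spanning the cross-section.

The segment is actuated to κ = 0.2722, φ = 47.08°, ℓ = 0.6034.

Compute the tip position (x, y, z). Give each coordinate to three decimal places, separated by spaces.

0.034 0.036 0.601

θ = κ·ℓ = 0.2722 × 0.6034 = 0.16425 rad
ρ = (1 − cos θ)/κ = (1 − 0.98654)/0.2722 = 0.04944
z = sin θ / κ = 0.16351/0.2722 = 0.60069
x = ρ cos φ = 0.04944 × cos(47.08°) = 0.03367
y = ρ sin φ = 0.04944 × sin(47.08°) = 0.03621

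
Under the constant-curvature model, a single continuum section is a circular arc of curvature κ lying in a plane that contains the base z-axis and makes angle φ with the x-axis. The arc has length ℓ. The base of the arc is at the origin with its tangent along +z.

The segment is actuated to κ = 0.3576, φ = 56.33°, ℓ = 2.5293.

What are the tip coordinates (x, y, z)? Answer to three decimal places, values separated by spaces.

0.592 0.889 2.198

θ = κ·ℓ = 0.3576 × 2.5293 = 0.90448 rad
ρ = (1 − cos θ)/κ = (1 − 0.61810)/0.3576 = 1.06796
z = sin θ / κ = 0.78610/0.3576 = 2.19827
x = ρ cos φ = 1.06796 × cos(56.33°) = 0.59209
y = ρ sin φ = 1.06796 × sin(56.33°) = 0.88881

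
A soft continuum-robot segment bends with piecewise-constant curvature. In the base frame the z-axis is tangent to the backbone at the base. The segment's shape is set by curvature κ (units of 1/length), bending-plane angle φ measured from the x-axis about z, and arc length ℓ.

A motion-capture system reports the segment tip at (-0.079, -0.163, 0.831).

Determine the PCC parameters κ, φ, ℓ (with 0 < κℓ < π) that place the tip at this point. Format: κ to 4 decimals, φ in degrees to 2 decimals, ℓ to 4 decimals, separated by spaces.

0.5008 244.14 0.8571

ρ = √(x²+y²) = √(-0.079² + -0.163²) = 0.18114
φ = atan2(y, x) mod 360° = atan2(-0.163, -0.079) = 244.1423°
|p|² = ρ² + z² = 0.18114² + 0.831² = 0.72337
κ = 2ρ / |p|² = 2×0.18114 / 0.72337 = 0.50081
θ = 2·atan2(ρ, z) = 2·atan2(0.18114, 0.831) = 0.42923 rad
ℓ = θ/κ = 0.42923/0.50081 = 0.85708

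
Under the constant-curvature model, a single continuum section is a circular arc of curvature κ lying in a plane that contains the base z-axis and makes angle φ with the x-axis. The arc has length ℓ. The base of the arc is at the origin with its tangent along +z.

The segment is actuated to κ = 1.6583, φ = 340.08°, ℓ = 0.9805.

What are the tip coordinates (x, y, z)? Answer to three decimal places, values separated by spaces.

0.598 -0.217 0.602

θ = κ·ℓ = 1.6583 × 0.9805 = 1.62596 rad
ρ = (1 − cos θ)/κ = (1 − -0.05514)/1.6583 = 0.63628
z = sin θ / κ = 0.99848/1.6583 = 0.60211
x = ρ cos φ = 0.63628 × cos(340.08°) = 0.59821
y = ρ sin φ = 0.63628 × sin(340.08°) = -0.21678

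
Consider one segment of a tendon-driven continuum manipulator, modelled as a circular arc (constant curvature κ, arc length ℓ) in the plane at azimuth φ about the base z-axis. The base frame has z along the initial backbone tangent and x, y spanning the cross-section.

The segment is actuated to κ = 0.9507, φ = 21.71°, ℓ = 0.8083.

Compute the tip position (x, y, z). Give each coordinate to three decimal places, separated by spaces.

0.275 0.109 0.731

θ = κ·ℓ = 0.9507 × 0.8083 = 0.76845 rad
ρ = (1 − cos θ)/κ = (1 − 0.71899)/0.9507 = 0.29558
z = sin θ / κ = 0.69502/0.9507 = 0.73106
x = ρ cos φ = 0.29558 × cos(21.71°) = 0.27462
y = ρ sin φ = 0.29558 × sin(21.71°) = 0.10934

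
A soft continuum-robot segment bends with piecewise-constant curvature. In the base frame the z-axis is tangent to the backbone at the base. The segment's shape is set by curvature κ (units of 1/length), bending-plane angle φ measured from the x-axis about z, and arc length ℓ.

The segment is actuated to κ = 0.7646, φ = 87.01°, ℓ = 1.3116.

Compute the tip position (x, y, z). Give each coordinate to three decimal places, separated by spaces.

0.032 0.604 1.103

θ = κ·ℓ = 0.7646 × 1.3116 = 1.00285 rad
ρ = (1 − cos θ)/κ = (1 − 0.53790)/0.7646 = 0.60437
z = sin θ / κ = 0.84301/0.7646 = 1.10255
x = ρ cos φ = 0.60437 × cos(87.01°) = 0.03152
y = ρ sin φ = 0.60437 × sin(87.01°) = 0.60354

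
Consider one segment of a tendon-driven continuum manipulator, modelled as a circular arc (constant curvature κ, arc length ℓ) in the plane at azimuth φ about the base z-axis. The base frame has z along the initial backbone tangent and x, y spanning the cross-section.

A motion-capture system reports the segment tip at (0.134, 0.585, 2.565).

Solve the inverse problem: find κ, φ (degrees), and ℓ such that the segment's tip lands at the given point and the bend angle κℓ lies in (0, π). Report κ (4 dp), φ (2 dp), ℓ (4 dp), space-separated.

ρ = √(x²+y²) = √(0.134² + 0.585²) = 0.60015
φ = atan2(y, x) mod 360° = atan2(0.585, 0.134) = 77.0984°
|p|² = ρ² + z² = 0.60015² + 2.565² = 6.93941
κ = 2ρ / |p|² = 2×0.60015 / 6.93941 = 0.17297
θ = 2·atan2(ρ, z) = 2·atan2(0.60015, 2.565) = 0.45968 rad
ℓ = θ/κ = 0.45968/0.17297 = 2.65761

0.1730 77.10 2.6576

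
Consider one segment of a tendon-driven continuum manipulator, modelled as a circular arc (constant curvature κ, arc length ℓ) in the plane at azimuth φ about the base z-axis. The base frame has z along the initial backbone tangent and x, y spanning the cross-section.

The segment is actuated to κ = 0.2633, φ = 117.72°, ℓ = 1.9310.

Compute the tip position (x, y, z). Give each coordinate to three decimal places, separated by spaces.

-0.223 0.425 1.849

θ = κ·ℓ = 0.2633 × 1.9310 = 0.50843 rad
ρ = (1 − cos θ)/κ = (1 − 0.87351)/0.2633 = 0.48041
z = sin θ / κ = 0.48681/0.2633 = 1.84887
x = ρ cos φ = 0.48041 × cos(117.72°) = -0.22346
y = ρ sin φ = 0.48041 × sin(117.72°) = 0.42527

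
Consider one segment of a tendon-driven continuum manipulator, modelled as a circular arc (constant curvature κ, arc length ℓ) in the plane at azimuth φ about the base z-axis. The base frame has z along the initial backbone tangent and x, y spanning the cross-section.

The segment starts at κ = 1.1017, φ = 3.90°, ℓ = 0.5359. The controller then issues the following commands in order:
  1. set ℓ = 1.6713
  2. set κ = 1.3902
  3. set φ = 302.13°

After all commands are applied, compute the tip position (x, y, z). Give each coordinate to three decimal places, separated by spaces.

0.644 -1.026 0.525

initial: κ=1.1017, φ=3.90°, ℓ=0.5359
cmd 1: set ℓ=1.6713 → (κ,φ,ℓ)=(1.1017,3.90°,1.6713) → tip=(1.1475,0.0782,0.8747)
cmd 2: set κ=1.3902 → (κ,φ,ℓ)=(1.3902,3.90°,1.6713) → tip=(1.2082,0.0824,0.5250)
cmd 3: set φ=302.13° → (κ,φ,ℓ)=(1.3902,302.13°,1.6713) → tip=(0.6441,-1.0256,0.5250)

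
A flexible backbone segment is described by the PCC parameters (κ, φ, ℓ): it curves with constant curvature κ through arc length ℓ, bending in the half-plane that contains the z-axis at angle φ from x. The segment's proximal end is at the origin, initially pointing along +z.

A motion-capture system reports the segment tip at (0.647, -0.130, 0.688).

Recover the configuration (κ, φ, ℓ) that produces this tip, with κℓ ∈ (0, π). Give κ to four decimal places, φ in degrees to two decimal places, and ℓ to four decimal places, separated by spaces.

1.4522 348.64 1.0530

ρ = √(x²+y²) = √(0.647² + -0.130²) = 0.65993
φ = atan2(y, x) mod 360° = atan2(-0.130, 0.647) = 348.6390°
|p|² = ρ² + z² = 0.65993² + 0.688² = 0.90885
κ = 2ρ / |p|² = 2×0.65993 / 0.90885 = 1.45223
θ = 2·atan2(ρ, z) = 2·atan2(0.65993, 0.688) = 1.52915 rad
ℓ = θ/κ = 1.52915/1.45223 = 1.05297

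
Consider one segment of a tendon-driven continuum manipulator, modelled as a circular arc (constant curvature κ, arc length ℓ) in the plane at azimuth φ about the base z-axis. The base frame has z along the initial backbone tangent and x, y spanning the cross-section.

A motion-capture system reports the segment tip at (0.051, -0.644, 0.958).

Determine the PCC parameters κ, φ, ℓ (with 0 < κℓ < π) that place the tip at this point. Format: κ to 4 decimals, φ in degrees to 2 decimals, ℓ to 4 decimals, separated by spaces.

0.9677 274.53 1.2261

ρ = √(x²+y²) = √(0.051² + -0.644²) = 0.64602
φ = atan2(y, x) mod 360° = atan2(-0.644, 0.051) = 274.5279°
|p|² = ρ² + z² = 0.64602² + 0.958² = 1.33510
κ = 2ρ / |p|² = 2×0.64602 / 1.33510 = 0.96774
θ = 2·atan2(ρ, z) = 2·atan2(0.64602, 0.958) = 1.18659 rad
ℓ = θ/κ = 1.18659/0.96774 = 1.22614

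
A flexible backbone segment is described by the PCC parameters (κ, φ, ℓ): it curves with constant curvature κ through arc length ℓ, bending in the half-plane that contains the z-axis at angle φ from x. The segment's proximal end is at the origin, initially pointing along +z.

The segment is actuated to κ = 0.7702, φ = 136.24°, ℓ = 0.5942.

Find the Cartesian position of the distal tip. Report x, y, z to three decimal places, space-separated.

-0.097 0.092 0.574

θ = κ·ℓ = 0.7702 × 0.5942 = 0.45765 rad
ρ = (1 − cos θ)/κ = (1 − 0.89709)/0.7702 = 0.13361
z = sin θ / κ = 0.44184/0.7702 = 0.57367
x = ρ cos φ = 0.13361 × cos(136.24°) = -0.09650
y = ρ sin φ = 0.13361 × sin(136.24°) = 0.09241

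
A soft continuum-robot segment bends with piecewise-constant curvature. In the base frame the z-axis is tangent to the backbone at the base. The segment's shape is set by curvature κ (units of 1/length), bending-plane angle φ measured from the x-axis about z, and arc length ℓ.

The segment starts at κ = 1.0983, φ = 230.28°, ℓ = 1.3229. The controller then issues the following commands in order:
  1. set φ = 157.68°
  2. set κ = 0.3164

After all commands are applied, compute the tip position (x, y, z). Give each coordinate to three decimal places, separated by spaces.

initial: κ=1.0983, φ=230.28°, ℓ=1.3229
cmd 1: set φ=157.68° → (κ,φ,ℓ)=(1.0983,157.68°,1.3229) → tip=(-0.7432,0.3051,0.9042)
cmd 2: set κ=0.3164 → (κ,φ,ℓ)=(0.3164,157.68°,1.3229) → tip=(-0.2524,0.1036,1.2846)

-0.252 0.104 1.285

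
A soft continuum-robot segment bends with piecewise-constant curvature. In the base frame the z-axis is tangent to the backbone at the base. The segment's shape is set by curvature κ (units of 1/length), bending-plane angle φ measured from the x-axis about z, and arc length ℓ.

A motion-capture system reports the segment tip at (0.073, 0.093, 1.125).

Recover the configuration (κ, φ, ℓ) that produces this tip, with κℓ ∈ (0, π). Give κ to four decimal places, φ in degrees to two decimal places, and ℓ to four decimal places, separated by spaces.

ρ = √(x²+y²) = √(0.073² + 0.093²) = 0.11823
φ = atan2(y, x) mod 360° = atan2(0.093, 0.073) = 51.8700°
|p|² = ρ² + z² = 0.11823² + 1.125² = 1.27960
κ = 2ρ / |p|² = 2×0.11823 / 1.27960 = 0.18479
θ = 2·atan2(ρ, z) = 2·atan2(0.11823, 1.125) = 0.20942 rad
ℓ = θ/κ = 0.20942/0.18479 = 1.13327

0.1848 51.87 1.1333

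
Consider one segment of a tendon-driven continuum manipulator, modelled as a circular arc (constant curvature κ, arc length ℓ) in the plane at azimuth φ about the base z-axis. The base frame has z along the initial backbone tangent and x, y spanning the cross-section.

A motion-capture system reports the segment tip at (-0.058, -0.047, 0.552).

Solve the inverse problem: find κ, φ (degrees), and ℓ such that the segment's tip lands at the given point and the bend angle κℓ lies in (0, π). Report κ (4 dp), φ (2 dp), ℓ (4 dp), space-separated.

ρ = √(x²+y²) = √(-0.058² + -0.047²) = 0.07465
φ = atan2(y, x) mod 360° = atan2(-0.047, -0.058) = 219.0194°
|p|² = ρ² + z² = 0.07465² + 0.552² = 0.31028
κ = 2ρ / |p|² = 2×0.07465 / 0.31028 = 0.48120
θ = 2·atan2(ρ, z) = 2·atan2(0.07465, 0.552) = 0.26885 rad
ℓ = θ/κ = 0.26885/0.48120 = 0.55871

0.4812 219.02 0.5587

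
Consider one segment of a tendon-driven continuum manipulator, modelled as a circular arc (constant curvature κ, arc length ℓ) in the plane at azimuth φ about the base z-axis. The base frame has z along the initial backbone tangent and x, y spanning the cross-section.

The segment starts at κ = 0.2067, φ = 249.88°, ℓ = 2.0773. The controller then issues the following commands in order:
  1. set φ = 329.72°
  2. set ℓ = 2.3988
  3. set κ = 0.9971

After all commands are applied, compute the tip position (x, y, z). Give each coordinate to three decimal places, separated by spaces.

initial: κ=0.2067, φ=249.88°, ℓ=2.0773
cmd 1: set φ=329.72° → (κ,φ,ℓ)=(0.2067,329.72°,2.0773) → tip=(0.3792,-0.2214,2.0141)
cmd 2: set ℓ=2.3988 → (κ,φ,ℓ)=(0.2067,329.72°,2.3988) → tip=(0.5031,-0.2938,2.3017)
cmd 3: set κ=0.9971 → (κ,φ,ℓ)=(0.9971,329.72°,2.3988) → tip=(1.4999,-0.8758,0.6834)

1.500 -0.876 0.683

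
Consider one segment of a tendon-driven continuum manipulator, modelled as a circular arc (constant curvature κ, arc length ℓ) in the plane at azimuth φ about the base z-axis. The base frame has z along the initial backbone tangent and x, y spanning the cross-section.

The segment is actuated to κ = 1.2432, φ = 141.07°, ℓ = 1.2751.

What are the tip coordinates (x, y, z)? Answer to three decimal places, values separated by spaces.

θ = κ·ℓ = 1.2432 × 1.2751 = 1.58520 rad
ρ = (1 − cos θ)/κ = (1 − -0.01441)/1.2432 = 0.81596
z = sin θ / κ = 0.99990/1.2432 = 0.80429
x = ρ cos φ = 0.81596 × cos(141.07°) = -0.63475
y = ρ sin φ = 0.81596 × sin(141.07°) = 0.51273

-0.635 0.513 0.804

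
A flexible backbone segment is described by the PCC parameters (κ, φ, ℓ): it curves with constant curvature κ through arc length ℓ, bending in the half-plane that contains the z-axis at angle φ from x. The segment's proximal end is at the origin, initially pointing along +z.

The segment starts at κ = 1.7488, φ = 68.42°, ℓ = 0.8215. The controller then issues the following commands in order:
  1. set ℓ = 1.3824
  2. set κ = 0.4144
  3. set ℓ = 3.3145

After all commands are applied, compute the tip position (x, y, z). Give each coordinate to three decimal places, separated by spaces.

initial: κ=1.7488, φ=68.42°, ℓ=0.8215
cmd 1: set ℓ=1.3824 → (κ,φ,ℓ)=(1.7488,68.42°,1.3824) → tip=(0.3679,0.9301,0.3788)
cmd 2: set κ=0.4144 → (κ,φ,ℓ)=(0.4144,68.42°,1.3824) → tip=(0.1417,0.3582,1.3080)
cmd 3: set ℓ=3.3145 → (κ,φ,ℓ)=(0.4144,68.42°,3.3145) → tip=(0.7136,1.8042,2.3663)

0.714 1.804 2.366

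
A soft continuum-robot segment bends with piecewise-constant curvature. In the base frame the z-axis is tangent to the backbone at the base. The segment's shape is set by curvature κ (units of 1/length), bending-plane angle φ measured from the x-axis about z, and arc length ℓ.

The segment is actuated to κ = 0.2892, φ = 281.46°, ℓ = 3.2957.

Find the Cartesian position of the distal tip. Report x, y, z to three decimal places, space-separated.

0.289 -1.426 2.819

θ = κ·ℓ = 0.2892 × 3.2957 = 0.95312 rad
ρ = (1 − cos θ)/κ = (1 − 0.57915)/0.2892 = 1.45524
z = sin θ / κ = 0.81522/0.2892 = 2.81889
x = ρ cos φ = 1.45524 × cos(281.46°) = 0.28913
y = ρ sin φ = 1.45524 × sin(281.46°) = -1.42623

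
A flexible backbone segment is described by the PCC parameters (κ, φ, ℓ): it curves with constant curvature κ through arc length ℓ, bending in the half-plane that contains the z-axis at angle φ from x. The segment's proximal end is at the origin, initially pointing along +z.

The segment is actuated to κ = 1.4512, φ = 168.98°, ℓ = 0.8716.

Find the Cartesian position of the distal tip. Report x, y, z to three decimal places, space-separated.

θ = κ·ℓ = 1.4512 × 0.8716 = 1.26487 rad
ρ = (1 − cos θ)/κ = (1 − 0.30118)/1.4512 = 0.48155
z = sin θ / κ = 0.95357/1.4512 = 0.65709
x = ρ cos φ = 0.48155 × cos(168.98°) = -0.47267
y = ρ sin φ = 0.48155 × sin(168.98°) = 0.09205

-0.473 0.092 0.657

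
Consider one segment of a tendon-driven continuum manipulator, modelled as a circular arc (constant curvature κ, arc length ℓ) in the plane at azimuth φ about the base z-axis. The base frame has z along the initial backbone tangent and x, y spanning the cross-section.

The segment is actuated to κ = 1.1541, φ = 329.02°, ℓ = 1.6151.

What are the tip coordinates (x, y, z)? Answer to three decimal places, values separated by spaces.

θ = κ·ℓ = 1.1541 × 1.6151 = 1.86399 rad
ρ = (1 − cos θ)/κ = (1 − -0.28901)/1.1541 = 1.11689
z = sin θ / κ = 0.95733/1.1541 = 0.82950
x = ρ cos φ = 1.11689 × cos(329.02°) = 0.95757
y = ρ sin φ = 1.11689 × sin(329.02°) = -0.57491

0.958 -0.575 0.830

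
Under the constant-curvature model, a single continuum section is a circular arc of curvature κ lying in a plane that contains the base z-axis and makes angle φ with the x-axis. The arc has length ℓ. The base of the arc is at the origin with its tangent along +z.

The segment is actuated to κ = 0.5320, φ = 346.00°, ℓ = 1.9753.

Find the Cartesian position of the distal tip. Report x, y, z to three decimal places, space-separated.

θ = κ·ℓ = 0.5320 × 1.9753 = 1.05086 rad
ρ = (1 − cos θ)/κ = (1 − 0.49683)/0.5320 = 0.94582
z = sin θ / κ = 0.86785/0.5320 = 1.63130
x = ρ cos φ = 0.94582 × cos(346.00°) = 0.91772
y = ρ sin φ = 0.94582 × sin(346.00°) = -0.22881

0.918 -0.229 1.631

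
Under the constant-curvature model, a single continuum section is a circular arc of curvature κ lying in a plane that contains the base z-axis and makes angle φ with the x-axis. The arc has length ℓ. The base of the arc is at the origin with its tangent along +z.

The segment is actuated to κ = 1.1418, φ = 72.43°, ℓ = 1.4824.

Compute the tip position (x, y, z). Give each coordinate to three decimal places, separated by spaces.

θ = κ·ℓ = 1.1418 × 1.4824 = 1.69260 rad
ρ = (1 − cos θ)/κ = (1 − -0.12151)/1.1418 = 0.98223
z = sin θ / κ = 0.99259/1.1418 = 0.86932
x = ρ cos φ = 0.98223 × cos(72.43°) = 0.29651
y = ρ sin φ = 0.98223 × sin(72.43°) = 0.93641

0.297 0.936 0.869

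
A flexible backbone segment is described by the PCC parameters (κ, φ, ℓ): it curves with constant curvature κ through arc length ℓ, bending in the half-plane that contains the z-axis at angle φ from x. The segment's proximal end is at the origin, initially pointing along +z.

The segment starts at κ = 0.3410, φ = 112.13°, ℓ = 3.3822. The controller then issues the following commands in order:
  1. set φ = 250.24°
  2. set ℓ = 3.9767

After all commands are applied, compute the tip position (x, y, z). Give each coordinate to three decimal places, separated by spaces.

-0.780 -2.172 2.865

initial: κ=0.3410, φ=112.13°, ℓ=3.3822
cmd 1: set φ=250.24° → (κ,φ,ℓ)=(0.3410,250.24°,3.3822) → tip=(-0.5895,-1.6409,2.6807)
cmd 2: set ℓ=3.9767 → (κ,φ,ℓ)=(0.3410,250.24°,3.9767) → tip=(-0.7802,-2.1718,2.8652)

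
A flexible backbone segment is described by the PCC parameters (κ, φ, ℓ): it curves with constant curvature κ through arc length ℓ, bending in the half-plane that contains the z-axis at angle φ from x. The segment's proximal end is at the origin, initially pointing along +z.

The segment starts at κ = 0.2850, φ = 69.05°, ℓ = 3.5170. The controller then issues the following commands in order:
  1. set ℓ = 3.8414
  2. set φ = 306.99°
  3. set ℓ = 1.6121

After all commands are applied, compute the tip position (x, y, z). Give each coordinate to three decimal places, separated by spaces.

0.219 -0.291 1.556

initial: κ=0.2850, φ=69.05°, ℓ=3.5170
cmd 1: set ℓ=3.8414 → (κ,φ,ℓ)=(0.2850,69.05°,3.8414) → tip=(0.6797,1.7753,3.1187)
cmd 2: set φ=306.99° → (κ,φ,ℓ)=(0.2850,306.99°,3.8414) → tip=(1.1438,-1.5184,3.1187)
cmd 3: set ℓ=1.6121 → (κ,φ,ℓ)=(0.2850,306.99°,1.6121) → tip=(0.2189,-0.2906,1.5560)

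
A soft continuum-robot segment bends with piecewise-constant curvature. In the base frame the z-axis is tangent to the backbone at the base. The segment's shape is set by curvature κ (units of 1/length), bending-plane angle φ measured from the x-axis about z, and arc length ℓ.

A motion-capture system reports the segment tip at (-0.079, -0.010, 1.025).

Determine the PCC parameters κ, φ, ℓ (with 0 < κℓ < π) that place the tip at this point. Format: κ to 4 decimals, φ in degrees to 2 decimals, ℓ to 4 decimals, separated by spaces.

0.1507 187.21 1.0291

ρ = √(x²+y²) = √(-0.079² + -0.010²) = 0.07963
φ = atan2(y, x) mod 360° = atan2(-0.010, -0.079) = 187.2143°
|p|² = ρ² + z² = 0.07963² + 1.025² = 1.05697
κ = 2ρ / |p|² = 2×0.07963 / 1.05697 = 0.15068
θ = 2·atan2(ρ, z) = 2·atan2(0.07963, 1.025) = 0.15506 rad
ℓ = θ/κ = 0.15506/0.15068 = 1.02912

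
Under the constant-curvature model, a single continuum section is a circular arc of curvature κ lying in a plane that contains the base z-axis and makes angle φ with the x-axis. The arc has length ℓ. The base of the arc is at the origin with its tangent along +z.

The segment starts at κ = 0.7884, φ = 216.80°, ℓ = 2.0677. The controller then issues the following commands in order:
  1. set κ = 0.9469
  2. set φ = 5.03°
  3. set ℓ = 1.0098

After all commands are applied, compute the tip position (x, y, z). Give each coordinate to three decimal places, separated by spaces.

0.445 0.039 0.863

initial: κ=0.7884, φ=216.80°, ℓ=2.0677
cmd 1: set κ=0.9469 → (κ,φ,ℓ)=(0.9469,216.80°,2.0677) → tip=(-1.1649,-0.8714,0.9779)
cmd 2: set φ=5.03° → (κ,φ,ℓ)=(0.9469,5.03°,2.0677) → tip=(1.4492,0.1275,0.9779)
cmd 3: set ℓ=1.0098 → (κ,φ,ℓ)=(0.9469,5.03°,1.0098) → tip=(0.4454,0.0392,0.8628)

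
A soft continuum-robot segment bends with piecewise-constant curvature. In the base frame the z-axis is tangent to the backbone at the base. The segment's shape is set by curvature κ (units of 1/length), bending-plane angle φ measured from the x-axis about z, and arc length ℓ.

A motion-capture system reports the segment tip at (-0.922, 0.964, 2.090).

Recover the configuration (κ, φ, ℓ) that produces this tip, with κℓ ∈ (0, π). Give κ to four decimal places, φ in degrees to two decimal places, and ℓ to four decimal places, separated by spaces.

0.4340 133.72 2.6180

ρ = √(x²+y²) = √(-0.922² + 0.964²) = 1.33393
φ = atan2(y, x) mod 360° = atan2(0.964, -0.922) = 133.7243°
|p|² = ρ² + z² = 1.33393² + 2.090² = 6.14748
κ = 2ρ / |p|² = 2×1.33393 / 6.14748 = 0.43398
θ = 2·atan2(ρ, z) = 2·atan2(1.33393, 2.090) = 1.13614 rad
ℓ = θ/κ = 1.13614/0.43398 = 2.61796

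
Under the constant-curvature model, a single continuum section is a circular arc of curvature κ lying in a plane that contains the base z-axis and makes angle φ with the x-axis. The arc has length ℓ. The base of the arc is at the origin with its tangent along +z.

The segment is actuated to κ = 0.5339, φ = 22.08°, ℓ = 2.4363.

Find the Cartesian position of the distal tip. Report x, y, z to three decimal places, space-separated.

θ = κ·ℓ = 0.5339 × 2.4363 = 1.30074 rad
ρ = (1 − cos θ)/κ = (1 − 0.26679)/0.5339 = 1.37332
z = sin θ / κ = 0.96376/0.5339 = 1.80512
x = ρ cos φ = 1.37332 × cos(22.08°) = 1.27260
y = ρ sin φ = 1.37332 × sin(22.08°) = 0.51623

1.273 0.516 1.805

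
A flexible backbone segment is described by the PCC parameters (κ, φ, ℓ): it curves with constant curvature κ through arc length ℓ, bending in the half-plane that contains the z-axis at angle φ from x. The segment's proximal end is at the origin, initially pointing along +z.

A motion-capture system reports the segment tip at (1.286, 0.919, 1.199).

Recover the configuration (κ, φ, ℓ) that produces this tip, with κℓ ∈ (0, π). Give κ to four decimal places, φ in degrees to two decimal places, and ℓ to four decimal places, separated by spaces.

0.8032 35.55 2.2955

ρ = √(x²+y²) = √(1.286² + 0.919²) = 1.58062
φ = atan2(y, x) mod 360° = atan2(0.919, 1.286) = 35.5503°
|p|² = ρ² + z² = 1.58062² + 1.199² = 3.93596
κ = 2ρ / |p|² = 2×1.58062 / 3.93596 = 0.80317
θ = 2·atan2(ρ, z) = 2·atan2(1.58062, 1.199) = 1.84367 rad
ℓ = θ/κ = 1.84367/0.80317 = 2.29550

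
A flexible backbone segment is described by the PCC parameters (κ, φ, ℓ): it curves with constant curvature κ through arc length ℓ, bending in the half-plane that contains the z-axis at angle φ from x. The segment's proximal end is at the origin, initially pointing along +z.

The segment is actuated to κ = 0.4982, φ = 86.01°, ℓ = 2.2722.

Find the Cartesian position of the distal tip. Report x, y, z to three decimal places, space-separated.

θ = κ·ℓ = 0.4982 × 2.2722 = 1.13201 rad
ρ = (1 − cos θ)/κ = (1 − 0.42484)/0.4982 = 1.15447
z = sin θ / κ = 0.90527/0.4982 = 1.81708
x = ρ cos φ = 1.15447 × cos(86.01°) = 0.08033
y = ρ sin φ = 1.15447 × sin(86.01°) = 1.15168

0.080 1.152 1.817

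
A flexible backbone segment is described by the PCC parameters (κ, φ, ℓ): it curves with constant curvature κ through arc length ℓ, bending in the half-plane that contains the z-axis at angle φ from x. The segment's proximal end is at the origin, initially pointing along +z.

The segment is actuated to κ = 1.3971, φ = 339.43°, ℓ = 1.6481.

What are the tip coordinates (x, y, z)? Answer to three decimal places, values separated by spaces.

θ = κ·ℓ = 1.3971 × 1.6481 = 2.30256 rad
ρ = (1 − cos θ)/κ = (1 − -0.66818)/1.3971 = 1.19403
z = sin θ / κ = 0.74400/1.3971 = 0.53253
x = ρ cos φ = 1.19403 × cos(339.43°) = 1.11791
y = ρ sin φ = 1.19403 × sin(339.43°) = -0.41953

1.118 -0.420 0.533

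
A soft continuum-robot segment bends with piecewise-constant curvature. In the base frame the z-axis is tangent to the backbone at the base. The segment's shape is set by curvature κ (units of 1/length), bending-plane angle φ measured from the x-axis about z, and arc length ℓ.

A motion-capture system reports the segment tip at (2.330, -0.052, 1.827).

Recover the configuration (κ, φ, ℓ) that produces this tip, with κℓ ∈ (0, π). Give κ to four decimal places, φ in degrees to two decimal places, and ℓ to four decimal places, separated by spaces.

ρ = √(x²+y²) = √(2.330² + -0.052²) = 2.33058
φ = atan2(y, x) mod 360° = atan2(-0.052, 2.330) = 358.7215°
|p|² = ρ² + z² = 2.33058² + 1.827² = 8.76953
κ = 2ρ / |p|² = 2×2.33058 / 8.76953 = 0.53152
θ = 2·atan2(ρ, z) = 2·atan2(2.33058, 1.827) = 1.81187 rad
ℓ = θ/κ = 1.81187/0.53152 = 3.40886

0.5315 358.72 3.4089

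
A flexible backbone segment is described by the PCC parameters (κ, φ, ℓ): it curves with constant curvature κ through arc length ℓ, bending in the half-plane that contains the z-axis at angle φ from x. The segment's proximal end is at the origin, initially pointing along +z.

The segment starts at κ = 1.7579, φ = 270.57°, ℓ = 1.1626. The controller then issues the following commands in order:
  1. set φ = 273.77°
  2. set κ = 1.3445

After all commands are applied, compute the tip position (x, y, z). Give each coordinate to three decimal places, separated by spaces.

initial: κ=1.7579, φ=270.57°, ℓ=1.1626
cmd 1: set φ=273.77° → (κ,φ,ℓ)=(1.7579,273.77°,1.1626) → tip=(0.0544,-0.8262,0.5064)
cmd 2: set κ=1.3445 → (κ,φ,ℓ)=(1.3445,273.77°,1.1626) → tip=(0.0485,-0.7365,0.7437)

0.049 -0.736 0.744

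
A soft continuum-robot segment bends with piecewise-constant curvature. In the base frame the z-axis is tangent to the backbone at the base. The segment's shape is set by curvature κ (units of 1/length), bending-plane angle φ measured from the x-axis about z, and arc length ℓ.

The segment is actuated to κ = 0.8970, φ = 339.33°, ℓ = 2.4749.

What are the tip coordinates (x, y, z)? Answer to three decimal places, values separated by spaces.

θ = κ·ℓ = 0.8970 × 2.4749 = 2.21999 rad
ρ = (1 − cos θ)/κ = (1 − -0.60454)/0.8970 = 1.78879
z = sin θ / κ = 0.79657/0.8970 = 0.88804
x = ρ cos φ = 1.78879 × cos(339.33°) = 1.67364
y = ρ sin φ = 1.78879 × sin(339.33°) = -0.63141

1.674 -0.631 0.888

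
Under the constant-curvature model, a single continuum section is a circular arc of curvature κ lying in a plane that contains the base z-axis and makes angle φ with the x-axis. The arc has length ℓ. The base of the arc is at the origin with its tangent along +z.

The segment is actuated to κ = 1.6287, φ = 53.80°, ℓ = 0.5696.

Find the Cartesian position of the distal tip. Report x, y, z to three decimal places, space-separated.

θ = κ·ℓ = 1.6287 × 0.5696 = 0.92771 rad
ρ = (1 − cos θ)/κ = (1 − 0.59967)/1.6287 = 0.24580
z = sin θ / κ = 0.80025/1.6287 = 0.49134
x = ρ cos φ = 0.24580 × cos(53.80°) = 0.14517
y = ρ sin φ = 0.24580 × sin(53.80°) = 0.19835

0.145 0.198 0.491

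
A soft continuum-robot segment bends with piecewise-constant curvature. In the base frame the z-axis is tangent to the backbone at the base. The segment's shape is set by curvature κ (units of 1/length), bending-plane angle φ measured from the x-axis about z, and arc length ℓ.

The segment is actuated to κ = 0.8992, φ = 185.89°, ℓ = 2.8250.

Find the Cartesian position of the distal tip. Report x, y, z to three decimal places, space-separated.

-2.018 -0.208 0.629

θ = κ·ℓ = 0.8992 × 2.8250 = 2.54024 rad
ρ = (1 − cos θ)/κ = (1 − -0.82457)/0.8992 = 2.02910
z = sin θ / κ = 0.56576/0.8992 = 0.62918
x = ρ cos φ = 2.02910 × cos(185.89°) = -2.01839
y = ρ sin φ = 2.02910 × sin(185.89°) = -0.20822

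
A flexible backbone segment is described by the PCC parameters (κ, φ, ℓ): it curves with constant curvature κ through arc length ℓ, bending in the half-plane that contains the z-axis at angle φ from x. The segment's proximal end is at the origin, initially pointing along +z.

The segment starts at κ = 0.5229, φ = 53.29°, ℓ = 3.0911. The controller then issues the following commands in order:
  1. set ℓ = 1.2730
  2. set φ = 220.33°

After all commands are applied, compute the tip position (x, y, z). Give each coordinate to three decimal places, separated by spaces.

-0.311 -0.264 1.181

initial: κ=0.5229, φ=53.29°, ℓ=3.0911
cmd 1: set ℓ=1.2730 → (κ,φ,ℓ)=(0.5229,53.29°,1.2730) → tip=(0.2441,0.3273,1.1811)
cmd 2: set φ=220.33° → (κ,φ,ℓ)=(0.5229,220.33°,1.2730) → tip=(-0.3112,-0.2642,1.1811)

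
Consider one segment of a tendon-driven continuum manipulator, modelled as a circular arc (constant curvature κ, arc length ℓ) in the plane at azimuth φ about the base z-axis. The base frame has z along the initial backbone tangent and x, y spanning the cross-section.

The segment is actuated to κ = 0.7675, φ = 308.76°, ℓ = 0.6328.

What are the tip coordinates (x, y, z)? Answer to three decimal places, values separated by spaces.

θ = κ·ℓ = 0.7675 × 0.6328 = 0.48567 rad
ρ = (1 − cos θ)/κ = (1 − 0.88436)/0.7675 = 0.15067
z = sin θ / κ = 0.46680/0.7675 = 0.60821
x = ρ cos φ = 0.15067 × cos(308.76°) = 0.09433
y = ρ sin φ = 0.15067 × sin(308.76°) = -0.11749

0.094 -0.117 0.608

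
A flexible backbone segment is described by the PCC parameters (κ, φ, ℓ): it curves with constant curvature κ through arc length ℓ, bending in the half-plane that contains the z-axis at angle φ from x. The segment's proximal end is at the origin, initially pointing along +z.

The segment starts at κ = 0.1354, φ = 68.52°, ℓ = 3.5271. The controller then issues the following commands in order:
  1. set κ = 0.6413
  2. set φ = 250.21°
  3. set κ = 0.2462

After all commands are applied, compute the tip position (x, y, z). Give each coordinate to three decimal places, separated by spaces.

initial: κ=0.1354, φ=68.52°, ℓ=3.5271
cmd 1: set κ=0.6413 → (κ,φ,ℓ)=(0.6413,68.52°,3.5271) → tip=(0.9349,2.3759,1.2015)
cmd 2: set φ=250.21° → (κ,φ,ℓ)=(0.6413,250.21°,3.5271) → tip=(-0.8645,-2.4025,1.2015)
cmd 3: set κ=0.2462 → (κ,φ,ℓ)=(0.2462,250.21°,3.5271) → tip=(-0.4867,-1.3527,3.1002)

-0.487 -1.353 3.100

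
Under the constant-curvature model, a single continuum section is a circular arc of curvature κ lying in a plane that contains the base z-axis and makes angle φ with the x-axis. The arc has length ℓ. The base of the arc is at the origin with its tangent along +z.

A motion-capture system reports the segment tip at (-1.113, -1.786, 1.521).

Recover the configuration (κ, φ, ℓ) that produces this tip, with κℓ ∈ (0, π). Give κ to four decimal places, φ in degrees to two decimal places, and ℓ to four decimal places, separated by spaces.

ρ = √(x²+y²) = √(-1.113² + -1.786²) = 2.10442
φ = atan2(y, x) mod 360° = atan2(-1.786, -1.113) = 238.0697°
|p|² = ρ² + z² = 2.10442² + 1.521² = 6.74201
κ = 2ρ / |p|² = 2×2.10442 / 6.74201 = 0.62427
θ = 2·atan2(ρ, z) = 2·atan2(2.10442, 1.521) = 1.88991 rad
ℓ = θ/κ = 1.88991/0.62427 = 3.02739

0.6243 238.07 3.0274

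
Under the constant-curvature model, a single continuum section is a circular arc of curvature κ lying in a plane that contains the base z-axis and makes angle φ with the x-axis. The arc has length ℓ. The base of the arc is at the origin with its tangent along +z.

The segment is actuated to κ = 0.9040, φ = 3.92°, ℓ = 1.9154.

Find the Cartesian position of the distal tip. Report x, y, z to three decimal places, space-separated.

θ = κ·ℓ = 0.9040 × 1.9154 = 1.73152 rad
ρ = (1 − cos θ)/κ = (1 − -0.16003)/0.9040 = 1.28322
z = sin θ / κ = 0.98711/0.9040 = 1.09194
x = ρ cos φ = 1.28322 × cos(3.92°) = 1.28022
y = ρ sin φ = 1.28322 × sin(3.92°) = 0.08773

1.280 0.088 1.092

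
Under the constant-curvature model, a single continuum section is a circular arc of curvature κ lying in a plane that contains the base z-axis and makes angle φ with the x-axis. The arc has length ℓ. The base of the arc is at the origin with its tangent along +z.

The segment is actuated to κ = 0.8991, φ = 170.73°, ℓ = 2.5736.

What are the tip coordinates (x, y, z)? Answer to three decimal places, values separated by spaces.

θ = κ·ℓ = 0.8991 × 2.5736 = 2.31392 rad
ρ = (1 − cos θ)/κ = (1 − -0.67659)/0.8991 = 1.86475
z = sin θ / κ = 0.73636/0.8991 = 0.81899
x = ρ cos φ = 1.86475 × cos(170.73°) = -1.84039
y = ρ sin φ = 1.86475 × sin(170.73°) = 0.30039

-1.840 0.300 0.819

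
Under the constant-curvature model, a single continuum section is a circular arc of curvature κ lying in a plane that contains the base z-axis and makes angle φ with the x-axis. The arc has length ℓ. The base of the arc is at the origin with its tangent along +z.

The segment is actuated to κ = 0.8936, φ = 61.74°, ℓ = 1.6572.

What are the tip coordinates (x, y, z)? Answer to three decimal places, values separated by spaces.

0.482 0.897 1.115

θ = κ·ℓ = 0.8936 × 1.6572 = 1.48087 rad
ρ = (1 − cos θ)/κ = (1 − 0.08980)/0.8936 = 1.01858
z = sin θ / κ = 0.99596/0.8936 = 1.11455
x = ρ cos φ = 1.01858 × cos(61.74°) = 0.48227
y = ρ sin φ = 1.01858 × sin(61.74°) = 0.89717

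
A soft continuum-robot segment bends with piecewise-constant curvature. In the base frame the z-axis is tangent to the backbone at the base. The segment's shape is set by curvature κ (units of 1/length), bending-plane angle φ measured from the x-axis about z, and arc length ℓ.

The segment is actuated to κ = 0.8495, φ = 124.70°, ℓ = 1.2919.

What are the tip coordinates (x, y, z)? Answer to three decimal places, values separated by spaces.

θ = κ·ℓ = 0.8495 × 1.2919 = 1.09747 rad
ρ = (1 − cos θ)/κ = (1 − 0.45585)/0.8495 = 0.64055
z = sin θ / κ = 0.89006/0.8495 = 1.04774
x = ρ cos φ = 0.64055 × cos(124.70°) = -0.36465
y = ρ sin φ = 0.64055 × sin(124.70°) = 0.52663

-0.365 0.527 1.048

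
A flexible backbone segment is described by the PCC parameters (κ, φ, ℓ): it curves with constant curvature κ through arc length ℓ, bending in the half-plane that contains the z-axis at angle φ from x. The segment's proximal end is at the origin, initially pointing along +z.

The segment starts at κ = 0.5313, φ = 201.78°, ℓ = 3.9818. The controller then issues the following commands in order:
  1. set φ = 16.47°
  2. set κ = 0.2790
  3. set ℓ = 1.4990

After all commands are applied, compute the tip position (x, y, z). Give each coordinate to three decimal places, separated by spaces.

initial: κ=0.5313, φ=201.78°, ℓ=3.9818
cmd 1: set φ=16.47° → (κ,φ,ℓ)=(0.5313,16.47°,3.9818) → tip=(2.7403,0.8101,1.6098)
cmd 2: set κ=0.2790 → (κ,φ,ℓ)=(0.2790,16.47°,3.9818) → tip=(1.9116,0.5652,3.2119)
cmd 3: set ℓ=1.4990 → (κ,φ,ℓ)=(0.2790,16.47°,1.4990) → tip=(0.2962,0.0876,1.4557)

0.296 0.088 1.456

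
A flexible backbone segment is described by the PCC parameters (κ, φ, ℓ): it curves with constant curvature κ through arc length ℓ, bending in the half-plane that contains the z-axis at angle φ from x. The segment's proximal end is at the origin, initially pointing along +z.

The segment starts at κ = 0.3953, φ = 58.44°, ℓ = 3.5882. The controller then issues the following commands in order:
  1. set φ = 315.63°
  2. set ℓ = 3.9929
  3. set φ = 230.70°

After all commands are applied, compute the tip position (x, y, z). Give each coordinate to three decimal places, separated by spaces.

initial: κ=0.3953, φ=58.44°, ℓ=3.5882
cmd 1: set φ=315.63° → (κ,φ,ℓ)=(0.3953,315.63°,3.5882) → tip=(1.5339,-1.5005,2.5004)
cmd 2: set ℓ=3.9929 → (κ,φ,ℓ)=(0.3953,315.63°,3.9929) → tip=(1.8221,-1.7824,2.5297)
cmd 3: set φ=230.70° → (κ,φ,ℓ)=(0.3953,230.70°,3.9929) → tip=(-1.6145,-1.9725,2.5297)

-1.614 -1.972 2.530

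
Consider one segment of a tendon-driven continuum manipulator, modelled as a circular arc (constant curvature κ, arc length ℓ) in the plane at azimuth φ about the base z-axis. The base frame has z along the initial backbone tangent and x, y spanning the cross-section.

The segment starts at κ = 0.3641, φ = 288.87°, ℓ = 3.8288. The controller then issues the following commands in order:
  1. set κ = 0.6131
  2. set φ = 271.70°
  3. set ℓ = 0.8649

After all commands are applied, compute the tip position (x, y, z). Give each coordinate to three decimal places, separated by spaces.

initial: κ=0.3641, φ=288.87°, ℓ=3.8288
cmd 1: set κ=0.6131 → (κ,φ,ℓ)=(0.6131,288.87°,3.8288) → tip=(0.8973,-2.6251,1.1634)
cmd 2: set φ=271.70° → (κ,φ,ℓ)=(0.6131,271.70°,3.8288) → tip=(0.0823,-2.7730,1.1634)
cmd 3: set ℓ=0.8649 → (κ,φ,ℓ)=(0.6131,271.70°,0.8649) → tip=(0.0066,-0.2239,0.8249)

0.007 -0.224 0.825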